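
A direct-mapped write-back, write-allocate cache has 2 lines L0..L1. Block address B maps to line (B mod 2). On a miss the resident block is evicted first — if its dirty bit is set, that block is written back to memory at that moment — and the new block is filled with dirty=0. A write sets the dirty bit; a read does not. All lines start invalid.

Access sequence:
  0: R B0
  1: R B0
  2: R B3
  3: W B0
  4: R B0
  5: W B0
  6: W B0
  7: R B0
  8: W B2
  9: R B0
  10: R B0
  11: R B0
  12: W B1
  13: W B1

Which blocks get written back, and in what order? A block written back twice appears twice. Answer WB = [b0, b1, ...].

WB = [0, 2]

  0 | R B0 → L0 miss [-]
  1 | R B0 → L0 hit [-]
  2 | R B3 → L1 miss [-]
  3 | W B0 → L0 hit [D]
  4 | R B0 → L0 hit [D]
  5 | W B0 → L0 hit [D]
  6 | W B0 → L0 hit [D]
  7 | R B0 → L0 hit [D]
  8 | W B2 → L0 miss wb→B0 [D]
  9 | R B0 → L0 miss wb→B2 [-]
  10 | R B0 → L0 hit [-]
  11 | R B0 → L0 hit [-]
  12 | W B1 → L1 miss [D]
  13 | W B1 → L1 hit [D]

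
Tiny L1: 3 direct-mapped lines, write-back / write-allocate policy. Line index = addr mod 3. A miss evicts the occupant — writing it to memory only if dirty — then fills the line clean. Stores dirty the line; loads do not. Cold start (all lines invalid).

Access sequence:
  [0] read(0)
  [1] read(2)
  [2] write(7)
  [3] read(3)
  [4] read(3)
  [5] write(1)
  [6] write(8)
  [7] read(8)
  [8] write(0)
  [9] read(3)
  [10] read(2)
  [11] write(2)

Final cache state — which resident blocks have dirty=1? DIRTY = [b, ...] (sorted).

DIRTY = [1, 2]

0: R B0 -> L0 miss  d=-]
1: R B2 -> L2 miss  d=-]
2: W B7 -> L1 miss  d=D]
3: R B3 -> L0 miss  d=-]
4: R B3 -> L0 hit  d=-]
5: W B1 -> L1 miss wb->B7  d=D]
6: W B8 -> L2 miss  d=D]
7: R B8 -> L2 hit  d=D]
8: W B0 -> L0 miss  d=D]
9: R B3 -> L0 miss wb->B0  d=-]
10: R B2 -> L2 miss wb->B8  d=-]
11: W B2 -> L2 hit  d=D]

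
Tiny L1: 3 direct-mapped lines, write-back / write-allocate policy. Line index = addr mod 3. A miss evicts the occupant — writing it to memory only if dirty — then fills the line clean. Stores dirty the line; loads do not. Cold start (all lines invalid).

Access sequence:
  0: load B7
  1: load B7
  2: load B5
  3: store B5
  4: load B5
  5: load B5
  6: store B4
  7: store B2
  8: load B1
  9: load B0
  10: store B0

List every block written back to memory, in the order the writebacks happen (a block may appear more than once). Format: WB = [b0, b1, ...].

WB = [5, 4]

0: R B7 -> L1 miss  d=-]
1: R B7 -> L1 hit  d=-]
2: R B5 -> L2 miss  d=-]
3: W B5 -> L2 hit  d=D]
4: R B5 -> L2 hit  d=D]
5: R B5 -> L2 hit  d=D]
6: W B4 -> L1 miss  d=D]
7: W B2 -> L2 miss wb->B5  d=D]
8: R B1 -> L1 miss wb->B4  d=-]
9: R B0 -> L0 miss  d=-]
10: W B0 -> L0 hit  d=D]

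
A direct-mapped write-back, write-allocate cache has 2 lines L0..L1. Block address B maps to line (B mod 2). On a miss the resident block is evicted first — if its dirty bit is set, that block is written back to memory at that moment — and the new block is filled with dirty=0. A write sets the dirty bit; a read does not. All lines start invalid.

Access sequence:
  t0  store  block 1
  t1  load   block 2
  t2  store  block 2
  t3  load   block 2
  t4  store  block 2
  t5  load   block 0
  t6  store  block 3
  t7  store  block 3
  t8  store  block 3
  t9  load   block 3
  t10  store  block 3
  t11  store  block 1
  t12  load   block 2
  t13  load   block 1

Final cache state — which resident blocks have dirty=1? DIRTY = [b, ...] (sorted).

0: W B1 → L1 miss [D]
1: R B2 → L0 miss [-]
2: W B2 → L0 hit [D]
3: R B2 → L0 hit [D]
4: W B2 → L0 hit [D]
5: R B0 → L0 miss wb→B2 [-]
6: W B3 → L1 miss wb→B1 [D]
7: W B3 → L1 hit [D]
8: W B3 → L1 hit [D]
9: R B3 → L1 hit [D]
10: W B3 → L1 hit [D]
11: W B1 → L1 miss wb→B3 [D]
12: R B2 → L0 miss [-]
13: R B1 → L1 hit [D]

DIRTY = [1]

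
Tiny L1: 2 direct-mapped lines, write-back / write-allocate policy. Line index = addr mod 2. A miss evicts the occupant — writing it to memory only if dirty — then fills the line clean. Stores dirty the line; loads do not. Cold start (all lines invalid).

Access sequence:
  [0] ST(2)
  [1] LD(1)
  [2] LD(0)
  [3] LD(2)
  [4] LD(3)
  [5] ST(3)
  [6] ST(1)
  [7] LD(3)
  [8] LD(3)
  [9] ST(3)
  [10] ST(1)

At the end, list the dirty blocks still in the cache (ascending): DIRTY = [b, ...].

DIRTY = [1]

  0 | W B2 → L0 miss [D]
  1 | R B1 → L1 miss [-]
  2 | R B0 → L0 miss wb→B2 [-]
  3 | R B2 → L0 miss [-]
  4 | R B3 → L1 miss [-]
  5 | W B3 → L1 hit [D]
  6 | W B1 → L1 miss wb→B3 [D]
  7 | R B3 → L1 miss wb→B1 [-]
  8 | R B3 → L1 hit [-]
  9 | W B3 → L1 hit [D]
  10 | W B1 → L1 miss wb→B3 [D]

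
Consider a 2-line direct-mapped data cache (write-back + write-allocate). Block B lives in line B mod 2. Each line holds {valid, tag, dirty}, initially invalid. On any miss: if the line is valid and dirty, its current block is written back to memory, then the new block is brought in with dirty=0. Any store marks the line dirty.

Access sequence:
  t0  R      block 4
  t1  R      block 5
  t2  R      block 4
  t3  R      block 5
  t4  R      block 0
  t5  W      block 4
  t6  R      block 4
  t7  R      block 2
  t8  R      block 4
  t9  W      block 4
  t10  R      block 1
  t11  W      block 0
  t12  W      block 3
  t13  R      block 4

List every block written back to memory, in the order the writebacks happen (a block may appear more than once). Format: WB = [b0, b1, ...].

WB = [4, 4, 0]

  0 | R B4 → L0 miss [-]
  1 | R B5 → L1 miss [-]
  2 | R B4 → L0 hit [-]
  3 | R B5 → L1 hit [-]
  4 | R B0 → L0 miss [-]
  5 | W B4 → L0 miss [D]
  6 | R B4 → L0 hit [D]
  7 | R B2 → L0 miss wb→B4 [-]
  8 | R B4 → L0 miss [-]
  9 | W B4 → L0 hit [D]
  10 | R B1 → L1 miss [-]
  11 | W B0 → L0 miss wb→B4 [D]
  12 | W B3 → L1 miss [D]
  13 | R B4 → L0 miss wb→B0 [-]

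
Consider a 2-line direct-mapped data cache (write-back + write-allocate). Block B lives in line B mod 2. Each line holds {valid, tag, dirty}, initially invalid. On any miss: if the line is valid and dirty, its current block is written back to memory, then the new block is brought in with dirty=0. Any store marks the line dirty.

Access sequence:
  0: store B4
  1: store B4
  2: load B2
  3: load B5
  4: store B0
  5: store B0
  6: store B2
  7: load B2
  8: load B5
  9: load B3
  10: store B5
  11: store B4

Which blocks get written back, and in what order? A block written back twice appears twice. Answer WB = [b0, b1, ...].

WB = [4, 0, 2]

0: W B4 -> L0 miss  d=D]
1: W B4 -> L0 hit  d=D]
2: R B2 -> L0 miss wb->B4  d=-]
3: R B5 -> L1 miss  d=-]
4: W B0 -> L0 miss  d=D]
5: W B0 -> L0 hit  d=D]
6: W B2 -> L0 miss wb->B0  d=D]
7: R B2 -> L0 hit  d=D]
8: R B5 -> L1 hit  d=-]
9: R B3 -> L1 miss  d=-]
10: W B5 -> L1 miss  d=D]
11: W B4 -> L0 miss wb->B2  d=D]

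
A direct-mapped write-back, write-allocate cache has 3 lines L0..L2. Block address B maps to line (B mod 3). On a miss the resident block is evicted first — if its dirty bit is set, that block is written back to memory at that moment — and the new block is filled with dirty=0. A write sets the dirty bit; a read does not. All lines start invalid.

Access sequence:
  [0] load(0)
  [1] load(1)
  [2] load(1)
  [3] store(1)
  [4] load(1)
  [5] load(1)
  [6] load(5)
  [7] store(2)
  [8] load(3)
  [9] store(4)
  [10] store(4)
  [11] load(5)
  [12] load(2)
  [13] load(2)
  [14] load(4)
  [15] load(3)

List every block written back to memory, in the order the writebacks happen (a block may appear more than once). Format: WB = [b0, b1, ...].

0: R B0 -> L0 miss  d=-]
1: R B1 -> L1 miss  d=-]
2: R B1 -> L1 hit  d=-]
3: W B1 -> L1 hit  d=D]
4: R B1 -> L1 hit  d=D]
5: R B1 -> L1 hit  d=D]
6: R B5 -> L2 miss  d=-]
7: W B2 -> L2 miss  d=D]
8: R B3 -> L0 miss  d=-]
9: W B4 -> L1 miss wb->B1  d=D]
10: W B4 -> L1 hit  d=D]
11: R B5 -> L2 miss wb->B2  d=-]
12: R B2 -> L2 miss  d=-]
13: R B2 -> L2 hit  d=-]
14: R B4 -> L1 hit  d=D]
15: R B3 -> L0 hit  d=-]

WB = [1, 2]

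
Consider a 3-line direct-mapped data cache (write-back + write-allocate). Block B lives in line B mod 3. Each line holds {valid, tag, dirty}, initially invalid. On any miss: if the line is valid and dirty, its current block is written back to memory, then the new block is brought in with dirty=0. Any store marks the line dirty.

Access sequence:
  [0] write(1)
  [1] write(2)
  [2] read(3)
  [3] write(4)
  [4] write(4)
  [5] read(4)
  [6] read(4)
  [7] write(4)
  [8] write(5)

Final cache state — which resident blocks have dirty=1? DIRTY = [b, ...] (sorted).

  0 | W B1 → L1 miss [D]
  1 | W B2 → L2 miss [D]
  2 | R B3 → L0 miss [-]
  3 | W B4 → L1 miss wb→B1 [D]
  4 | W B4 → L1 hit [D]
  5 | R B4 → L1 hit [D]
  6 | R B4 → L1 hit [D]
  7 | W B4 → L1 hit [D]
  8 | W B5 → L2 miss wb→B2 [D]

DIRTY = [4, 5]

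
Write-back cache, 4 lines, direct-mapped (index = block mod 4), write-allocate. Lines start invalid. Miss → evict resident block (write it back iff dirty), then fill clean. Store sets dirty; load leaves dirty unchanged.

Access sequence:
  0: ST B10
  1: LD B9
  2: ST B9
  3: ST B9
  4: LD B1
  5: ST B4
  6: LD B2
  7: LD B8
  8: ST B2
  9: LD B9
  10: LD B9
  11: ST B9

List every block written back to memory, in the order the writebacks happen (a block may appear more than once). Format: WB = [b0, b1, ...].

  0 | W B10 → L2 miss [D]
  1 | R B9 → L1 miss [-]
  2 | W B9 → L1 hit [D]
  3 | W B9 → L1 hit [D]
  4 | R B1 → L1 miss wb→B9 [-]
  5 | W B4 → L0 miss [D]
  6 | R B2 → L2 miss wb→B10 [-]
  7 | R B8 → L0 miss wb→B4 [-]
  8 | W B2 → L2 hit [D]
  9 | R B9 → L1 miss [-]
  10 | R B9 → L1 hit [-]
  11 | W B9 → L1 hit [D]

WB = [9, 10, 4]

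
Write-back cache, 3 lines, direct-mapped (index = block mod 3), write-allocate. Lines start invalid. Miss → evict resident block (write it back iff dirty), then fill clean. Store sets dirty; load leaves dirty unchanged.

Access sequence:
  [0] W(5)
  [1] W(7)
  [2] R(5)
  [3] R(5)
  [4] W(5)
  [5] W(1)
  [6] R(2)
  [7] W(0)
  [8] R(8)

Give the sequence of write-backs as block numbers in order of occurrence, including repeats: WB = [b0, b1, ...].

  0 | W B5 → L2 miss [D]
  1 | W B7 → L1 miss [D]
  2 | R B5 → L2 hit [D]
  3 | R B5 → L2 hit [D]
  4 | W B5 → L2 hit [D]
  5 | W B1 → L1 miss wb→B7 [D]
  6 | R B2 → L2 miss wb→B5 [-]
  7 | W B0 → L0 miss [D]
  8 | R B8 → L2 miss [-]

WB = [7, 5]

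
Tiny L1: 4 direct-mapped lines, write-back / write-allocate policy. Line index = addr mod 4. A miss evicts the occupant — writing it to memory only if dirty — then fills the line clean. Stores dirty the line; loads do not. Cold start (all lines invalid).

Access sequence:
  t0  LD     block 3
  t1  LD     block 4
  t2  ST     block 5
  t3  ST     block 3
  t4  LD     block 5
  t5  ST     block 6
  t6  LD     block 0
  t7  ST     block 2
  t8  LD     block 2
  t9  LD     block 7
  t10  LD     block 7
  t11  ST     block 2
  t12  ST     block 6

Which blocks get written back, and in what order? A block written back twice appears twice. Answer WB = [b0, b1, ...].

0: R B3 → L3 miss [-]
1: R B4 → L0 miss [-]
2: W B5 → L1 miss [D]
3: W B3 → L3 hit [D]
4: R B5 → L1 hit [D]
5: W B6 → L2 miss [D]
6: R B0 → L0 miss [-]
7: W B2 → L2 miss wb→B6 [D]
8: R B2 → L2 hit [D]
9: R B7 → L3 miss wb→B3 [-]
10: R B7 → L3 hit [-]
11: W B2 → L2 hit [D]
12: W B6 → L2 miss wb→B2 [D]

WB = [6, 3, 2]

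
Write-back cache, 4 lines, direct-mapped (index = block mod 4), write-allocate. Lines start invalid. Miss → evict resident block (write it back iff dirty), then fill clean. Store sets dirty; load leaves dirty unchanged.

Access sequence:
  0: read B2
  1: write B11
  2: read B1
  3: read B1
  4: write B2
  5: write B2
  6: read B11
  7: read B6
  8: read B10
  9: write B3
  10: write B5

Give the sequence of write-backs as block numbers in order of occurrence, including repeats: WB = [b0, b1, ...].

WB = [2, 11]

  0 | R B2 → L2 miss [-]
  1 | W B11 → L3 miss [D]
  2 | R B1 → L1 miss [-]
  3 | R B1 → L1 hit [-]
  4 | W B2 → L2 hit [D]
  5 | W B2 → L2 hit [D]
  6 | R B11 → L3 hit [D]
  7 | R B6 → L2 miss wb→B2 [-]
  8 | R B10 → L2 miss [-]
  9 | W B3 → L3 miss wb→B11 [D]
  10 | W B5 → L1 miss [D]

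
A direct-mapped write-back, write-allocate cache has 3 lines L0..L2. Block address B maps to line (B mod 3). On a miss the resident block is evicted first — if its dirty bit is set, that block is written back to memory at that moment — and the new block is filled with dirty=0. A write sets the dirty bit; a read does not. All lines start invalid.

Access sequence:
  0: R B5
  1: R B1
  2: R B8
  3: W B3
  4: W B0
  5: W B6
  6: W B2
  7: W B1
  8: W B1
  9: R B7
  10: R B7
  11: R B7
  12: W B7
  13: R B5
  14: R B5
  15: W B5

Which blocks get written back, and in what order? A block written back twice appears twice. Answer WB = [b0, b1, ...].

WB = [3, 0, 1, 2]

  0 | R B5 → L2 miss [-]
  1 | R B1 → L1 miss [-]
  2 | R B8 → L2 miss [-]
  3 | W B3 → L0 miss [D]
  4 | W B0 → L0 miss wb→B3 [D]
  5 | W B6 → L0 miss wb→B0 [D]
  6 | W B2 → L2 miss [D]
  7 | W B1 → L1 hit [D]
  8 | W B1 → L1 hit [D]
  9 | R B7 → L1 miss wb→B1 [-]
  10 | R B7 → L1 hit [-]
  11 | R B7 → L1 hit [-]
  12 | W B7 → L1 hit [D]
  13 | R B5 → L2 miss wb→B2 [-]
  14 | R B5 → L2 hit [-]
  15 | W B5 → L2 hit [D]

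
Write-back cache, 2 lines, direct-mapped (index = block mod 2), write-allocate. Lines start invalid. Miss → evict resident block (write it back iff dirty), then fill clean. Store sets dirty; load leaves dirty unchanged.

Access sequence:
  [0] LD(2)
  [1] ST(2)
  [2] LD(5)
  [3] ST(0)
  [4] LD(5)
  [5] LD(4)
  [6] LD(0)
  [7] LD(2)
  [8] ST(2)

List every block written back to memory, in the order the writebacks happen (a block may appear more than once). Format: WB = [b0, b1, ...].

  0 | R B2 → L0 miss [-]
  1 | W B2 → L0 hit [D]
  2 | R B5 → L1 miss [-]
  3 | W B0 → L0 miss wb→B2 [D]
  4 | R B5 → L1 hit [-]
  5 | R B4 → L0 miss wb→B0 [-]
  6 | R B0 → L0 miss [-]
  7 | R B2 → L0 miss [-]
  8 | W B2 → L0 hit [D]

WB = [2, 0]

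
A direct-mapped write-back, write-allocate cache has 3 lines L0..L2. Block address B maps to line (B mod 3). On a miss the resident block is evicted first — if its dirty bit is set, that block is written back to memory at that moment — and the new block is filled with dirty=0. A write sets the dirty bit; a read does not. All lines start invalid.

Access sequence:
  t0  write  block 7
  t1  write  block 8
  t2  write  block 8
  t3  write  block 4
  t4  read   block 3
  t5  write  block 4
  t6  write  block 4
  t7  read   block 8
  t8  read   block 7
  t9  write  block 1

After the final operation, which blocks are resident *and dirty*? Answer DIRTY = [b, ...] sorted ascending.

  0 | W B7 → L1 miss [D]
  1 | W B8 → L2 miss [D]
  2 | W B8 → L2 hit [D]
  3 | W B4 → L1 miss wb→B7 [D]
  4 | R B3 → L0 miss [-]
  5 | W B4 → L1 hit [D]
  6 | W B4 → L1 hit [D]
  7 | R B8 → L2 hit [D]
  8 | R B7 → L1 miss wb→B4 [-]
  9 | W B1 → L1 miss [D]

DIRTY = [1, 8]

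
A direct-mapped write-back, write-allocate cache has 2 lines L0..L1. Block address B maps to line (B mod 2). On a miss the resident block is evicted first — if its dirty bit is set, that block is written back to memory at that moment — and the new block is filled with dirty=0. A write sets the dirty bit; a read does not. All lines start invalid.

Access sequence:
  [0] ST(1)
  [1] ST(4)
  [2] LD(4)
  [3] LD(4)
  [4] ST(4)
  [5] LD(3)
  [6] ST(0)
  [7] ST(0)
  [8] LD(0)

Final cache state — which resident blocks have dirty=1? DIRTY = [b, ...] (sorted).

DIRTY = [0]

0: W B1 -> L1 miss  d=D]
1: W B4 -> L0 miss  d=D]
2: R B4 -> L0 hit  d=D]
3: R B4 -> L0 hit  d=D]
4: W B4 -> L0 hit  d=D]
5: R B3 -> L1 miss wb->B1  d=-]
6: W B0 -> L0 miss wb->B4  d=D]
7: W B0 -> L0 hit  d=D]
8: R B0 -> L0 hit  d=D]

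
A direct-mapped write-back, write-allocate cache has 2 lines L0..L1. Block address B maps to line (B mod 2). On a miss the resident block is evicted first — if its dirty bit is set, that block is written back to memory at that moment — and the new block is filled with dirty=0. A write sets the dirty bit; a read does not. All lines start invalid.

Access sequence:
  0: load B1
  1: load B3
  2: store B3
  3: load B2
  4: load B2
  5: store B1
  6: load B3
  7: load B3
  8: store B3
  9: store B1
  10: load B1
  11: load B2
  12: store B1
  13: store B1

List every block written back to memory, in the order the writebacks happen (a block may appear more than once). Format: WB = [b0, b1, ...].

WB = [3, 1, 3]

  0 | R B1 → L1 miss [-]
  1 | R B3 → L1 miss [-]
  2 | W B3 → L1 hit [D]
  3 | R B2 → L0 miss [-]
  4 | R B2 → L0 hit [-]
  5 | W B1 → L1 miss wb→B3 [D]
  6 | R B3 → L1 miss wb→B1 [-]
  7 | R B3 → L1 hit [-]
  8 | W B3 → L1 hit [D]
  9 | W B1 → L1 miss wb→B3 [D]
  10 | R B1 → L1 hit [D]
  11 | R B2 → L0 hit [-]
  12 | W B1 → L1 hit [D]
  13 | W B1 → L1 hit [D]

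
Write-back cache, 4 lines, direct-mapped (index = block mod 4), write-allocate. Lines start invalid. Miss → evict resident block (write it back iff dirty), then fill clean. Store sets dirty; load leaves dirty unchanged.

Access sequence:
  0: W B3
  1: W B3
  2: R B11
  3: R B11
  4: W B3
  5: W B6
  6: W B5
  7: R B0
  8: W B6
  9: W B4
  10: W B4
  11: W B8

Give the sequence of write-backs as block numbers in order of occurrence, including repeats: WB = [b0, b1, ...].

0: W B3 -> L3 miss  d=D]
1: W B3 -> L3 hit  d=D]
2: R B11 -> L3 miss wb->B3  d=-]
3: R B11 -> L3 hit  d=-]
4: W B3 -> L3 miss  d=D]
5: W B6 -> L2 miss  d=D]
6: W B5 -> L1 miss  d=D]
7: R B0 -> L0 miss  d=-]
8: W B6 -> L2 hit  d=D]
9: W B4 -> L0 miss  d=D]
10: W B4 -> L0 hit  d=D]
11: W B8 -> L0 miss wb->B4  d=D]

WB = [3, 4]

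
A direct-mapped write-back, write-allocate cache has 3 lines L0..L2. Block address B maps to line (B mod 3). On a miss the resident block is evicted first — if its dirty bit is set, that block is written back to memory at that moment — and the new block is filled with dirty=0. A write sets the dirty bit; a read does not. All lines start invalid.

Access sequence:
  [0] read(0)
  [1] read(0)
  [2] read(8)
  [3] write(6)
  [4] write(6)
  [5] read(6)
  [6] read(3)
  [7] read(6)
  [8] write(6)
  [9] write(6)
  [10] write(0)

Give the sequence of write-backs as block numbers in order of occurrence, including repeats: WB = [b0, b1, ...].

0: R B0 -> L0 miss  d=-]
1: R B0 -> L0 hit  d=-]
2: R B8 -> L2 miss  d=-]
3: W B6 -> L0 miss  d=D]
4: W B6 -> L0 hit  d=D]
5: R B6 -> L0 hit  d=D]
6: R B3 -> L0 miss wb->B6  d=-]
7: R B6 -> L0 miss  d=-]
8: W B6 -> L0 hit  d=D]
9: W B6 -> L0 hit  d=D]
10: W B0 -> L0 miss wb->B6  d=D]

WB = [6, 6]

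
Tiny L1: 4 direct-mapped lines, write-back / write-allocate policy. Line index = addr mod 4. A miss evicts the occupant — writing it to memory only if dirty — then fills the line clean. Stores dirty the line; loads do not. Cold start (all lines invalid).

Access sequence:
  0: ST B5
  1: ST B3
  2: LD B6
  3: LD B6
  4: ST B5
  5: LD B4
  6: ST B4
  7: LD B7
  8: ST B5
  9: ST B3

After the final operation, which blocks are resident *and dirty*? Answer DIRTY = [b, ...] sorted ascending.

0: W B5 -> L1 miss  d=D]
1: W B3 -> L3 miss  d=D]
2: R B6 -> L2 miss  d=-]
3: R B6 -> L2 hit  d=-]
4: W B5 -> L1 hit  d=D]
5: R B4 -> L0 miss  d=-]
6: W B4 -> L0 hit  d=D]
7: R B7 -> L3 miss wb->B3  d=-]
8: W B5 -> L1 hit  d=D]
9: W B3 -> L3 miss  d=D]

DIRTY = [3, 4, 5]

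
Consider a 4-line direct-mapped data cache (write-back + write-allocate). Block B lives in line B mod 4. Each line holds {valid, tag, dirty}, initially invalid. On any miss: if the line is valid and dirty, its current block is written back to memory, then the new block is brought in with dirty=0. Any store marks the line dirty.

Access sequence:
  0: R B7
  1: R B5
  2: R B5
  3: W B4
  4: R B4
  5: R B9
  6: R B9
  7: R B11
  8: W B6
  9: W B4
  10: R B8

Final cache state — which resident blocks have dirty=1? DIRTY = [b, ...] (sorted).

  0 | R B7 → L3 miss [-]
  1 | R B5 → L1 miss [-]
  2 | R B5 → L1 hit [-]
  3 | W B4 → L0 miss [D]
  4 | R B4 → L0 hit [D]
  5 | R B9 → L1 miss [-]
  6 | R B9 → L1 hit [-]
  7 | R B11 → L3 miss [-]
  8 | W B6 → L2 miss [D]
  9 | W B4 → L0 hit [D]
  10 | R B8 → L0 miss wb→B4 [-]

DIRTY = [6]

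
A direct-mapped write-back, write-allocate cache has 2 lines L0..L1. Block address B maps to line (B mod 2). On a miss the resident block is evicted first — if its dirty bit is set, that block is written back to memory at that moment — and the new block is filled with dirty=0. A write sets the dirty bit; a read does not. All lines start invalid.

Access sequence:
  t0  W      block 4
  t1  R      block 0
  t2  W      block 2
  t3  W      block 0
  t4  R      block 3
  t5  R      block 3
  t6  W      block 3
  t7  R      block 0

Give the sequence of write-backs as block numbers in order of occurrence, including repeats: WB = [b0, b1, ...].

0: W B4 -> L0 miss  d=D]
1: R B0 -> L0 miss wb->B4  d=-]
2: W B2 -> L0 miss  d=D]
3: W B0 -> L0 miss wb->B2  d=D]
4: R B3 -> L1 miss  d=-]
5: R B3 -> L1 hit  d=-]
6: W B3 -> L1 hit  d=D]
7: R B0 -> L0 hit  d=D]

WB = [4, 2]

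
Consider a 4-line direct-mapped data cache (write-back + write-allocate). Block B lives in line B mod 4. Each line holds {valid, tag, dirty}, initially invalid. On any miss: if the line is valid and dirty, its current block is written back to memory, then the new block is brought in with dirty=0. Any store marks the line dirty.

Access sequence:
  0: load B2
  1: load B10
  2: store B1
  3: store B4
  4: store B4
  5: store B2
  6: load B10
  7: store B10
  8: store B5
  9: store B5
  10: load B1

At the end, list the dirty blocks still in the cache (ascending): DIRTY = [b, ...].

DIRTY = [4, 10]

0: R B2 -> L2 miss  d=-]
1: R B10 -> L2 miss  d=-]
2: W B1 -> L1 miss  d=D]
3: W B4 -> L0 miss  d=D]
4: W B4 -> L0 hit  d=D]
5: W B2 -> L2 miss  d=D]
6: R B10 -> L2 miss wb->B2  d=-]
7: W B10 -> L2 hit  d=D]
8: W B5 -> L1 miss wb->B1  d=D]
9: W B5 -> L1 hit  d=D]
10: R B1 -> L1 miss wb->B5  d=-]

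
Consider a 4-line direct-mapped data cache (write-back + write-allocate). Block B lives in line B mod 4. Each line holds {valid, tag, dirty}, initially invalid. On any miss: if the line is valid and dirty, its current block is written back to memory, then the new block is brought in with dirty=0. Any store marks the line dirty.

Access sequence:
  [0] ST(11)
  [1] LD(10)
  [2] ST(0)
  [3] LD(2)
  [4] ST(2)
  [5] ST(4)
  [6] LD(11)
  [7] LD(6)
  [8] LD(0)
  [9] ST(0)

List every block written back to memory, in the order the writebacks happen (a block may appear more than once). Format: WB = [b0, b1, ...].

  0 | W B11 → L3 miss [D]
  1 | R B10 → L2 miss [-]
  2 | W B0 → L0 miss [D]
  3 | R B2 → L2 miss [-]
  4 | W B2 → L2 hit [D]
  5 | W B4 → L0 miss wb→B0 [D]
  6 | R B11 → L3 hit [D]
  7 | R B6 → L2 miss wb→B2 [-]
  8 | R B0 → L0 miss wb→B4 [-]
  9 | W B0 → L0 hit [D]

WB = [0, 2, 4]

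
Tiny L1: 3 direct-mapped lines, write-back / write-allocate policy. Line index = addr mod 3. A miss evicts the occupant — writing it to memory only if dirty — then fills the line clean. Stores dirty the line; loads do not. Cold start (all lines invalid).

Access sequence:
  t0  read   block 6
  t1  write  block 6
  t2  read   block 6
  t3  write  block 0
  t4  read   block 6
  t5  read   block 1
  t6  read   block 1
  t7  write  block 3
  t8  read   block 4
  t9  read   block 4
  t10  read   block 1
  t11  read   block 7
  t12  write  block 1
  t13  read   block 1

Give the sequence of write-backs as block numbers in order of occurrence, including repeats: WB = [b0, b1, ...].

  0 | R B6 → L0 miss [-]
  1 | W B6 → L0 hit [D]
  2 | R B6 → L0 hit [D]
  3 | W B0 → L0 miss wb→B6 [D]
  4 | R B6 → L0 miss wb→B0 [-]
  5 | R B1 → L1 miss [-]
  6 | R B1 → L1 hit [-]
  7 | W B3 → L0 miss [D]
  8 | R B4 → L1 miss [-]
  9 | R B4 → L1 hit [-]
  10 | R B1 → L1 miss [-]
  11 | R B7 → L1 miss [-]
  12 | W B1 → L1 miss [D]
  13 | R B1 → L1 hit [D]

WB = [6, 0]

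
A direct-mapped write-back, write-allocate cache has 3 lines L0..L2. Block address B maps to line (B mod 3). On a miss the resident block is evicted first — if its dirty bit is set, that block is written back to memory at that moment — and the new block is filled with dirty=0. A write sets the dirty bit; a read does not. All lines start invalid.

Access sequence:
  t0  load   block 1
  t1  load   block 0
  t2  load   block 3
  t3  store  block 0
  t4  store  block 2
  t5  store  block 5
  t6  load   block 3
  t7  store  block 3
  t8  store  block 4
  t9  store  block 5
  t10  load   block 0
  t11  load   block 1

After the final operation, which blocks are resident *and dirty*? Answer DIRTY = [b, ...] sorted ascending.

0: R B1 → L1 miss [-]
1: R B0 → L0 miss [-]
2: R B3 → L0 miss [-]
3: W B0 → L0 miss [D]
4: W B2 → L2 miss [D]
5: W B5 → L2 miss wb→B2 [D]
6: R B3 → L0 miss wb→B0 [-]
7: W B3 → L0 hit [D]
8: W B4 → L1 miss [D]
9: W B5 → L2 hit [D]
10: R B0 → L0 miss wb→B3 [-]
11: R B1 → L1 miss wb→B4 [-]

DIRTY = [5]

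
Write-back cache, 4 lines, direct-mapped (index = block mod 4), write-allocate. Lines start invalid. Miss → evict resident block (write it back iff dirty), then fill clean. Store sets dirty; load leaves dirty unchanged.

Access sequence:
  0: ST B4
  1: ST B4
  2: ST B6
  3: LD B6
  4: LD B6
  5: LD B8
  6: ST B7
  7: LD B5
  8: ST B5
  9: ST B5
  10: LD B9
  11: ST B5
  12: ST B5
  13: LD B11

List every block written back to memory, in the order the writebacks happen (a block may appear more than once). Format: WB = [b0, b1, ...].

WB = [4, 5, 7]

0: W B4 → L0 miss [D]
1: W B4 → L0 hit [D]
2: W B6 → L2 miss [D]
3: R B6 → L2 hit [D]
4: R B6 → L2 hit [D]
5: R B8 → L0 miss wb→B4 [-]
6: W B7 → L3 miss [D]
7: R B5 → L1 miss [-]
8: W B5 → L1 hit [D]
9: W B5 → L1 hit [D]
10: R B9 → L1 miss wb→B5 [-]
11: W B5 → L1 miss [D]
12: W B5 → L1 hit [D]
13: R B11 → L3 miss wb→B7 [-]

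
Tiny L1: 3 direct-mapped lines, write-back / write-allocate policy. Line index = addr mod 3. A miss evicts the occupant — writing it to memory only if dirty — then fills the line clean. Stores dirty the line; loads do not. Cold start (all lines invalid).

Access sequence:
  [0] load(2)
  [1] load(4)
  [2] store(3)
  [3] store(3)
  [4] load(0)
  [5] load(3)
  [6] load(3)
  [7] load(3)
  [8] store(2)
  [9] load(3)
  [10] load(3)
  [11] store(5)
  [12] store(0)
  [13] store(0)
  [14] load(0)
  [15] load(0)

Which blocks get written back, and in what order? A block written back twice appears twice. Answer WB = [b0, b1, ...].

0: R B2 → L2 miss [-]
1: R B4 → L1 miss [-]
2: W B3 → L0 miss [D]
3: W B3 → L0 hit [D]
4: R B0 → L0 miss wb→B3 [-]
5: R B3 → L0 miss [-]
6: R B3 → L0 hit [-]
7: R B3 → L0 hit [-]
8: W B2 → L2 hit [D]
9: R B3 → L0 hit [-]
10: R B3 → L0 hit [-]
11: W B5 → L2 miss wb→B2 [D]
12: W B0 → L0 miss [D]
13: W B0 → L0 hit [D]
14: R B0 → L0 hit [D]
15: R B0 → L0 hit [D]

WB = [3, 2]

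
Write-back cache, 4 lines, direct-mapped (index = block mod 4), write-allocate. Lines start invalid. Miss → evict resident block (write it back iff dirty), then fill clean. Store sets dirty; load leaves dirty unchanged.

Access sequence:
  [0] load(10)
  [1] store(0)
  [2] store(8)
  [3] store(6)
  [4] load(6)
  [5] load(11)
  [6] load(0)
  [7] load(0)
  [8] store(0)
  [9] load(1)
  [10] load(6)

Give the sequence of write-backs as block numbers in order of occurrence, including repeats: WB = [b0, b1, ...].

0: R B10 -> L2 miss  d=-]
1: W B0 -> L0 miss  d=D]
2: W B8 -> L0 miss wb->B0  d=D]
3: W B6 -> L2 miss  d=D]
4: R B6 -> L2 hit  d=D]
5: R B11 -> L3 miss  d=-]
6: R B0 -> L0 miss wb->B8  d=-]
7: R B0 -> L0 hit  d=-]
8: W B0 -> L0 hit  d=D]
9: R B1 -> L1 miss  d=-]
10: R B6 -> L2 hit  d=D]

WB = [0, 8]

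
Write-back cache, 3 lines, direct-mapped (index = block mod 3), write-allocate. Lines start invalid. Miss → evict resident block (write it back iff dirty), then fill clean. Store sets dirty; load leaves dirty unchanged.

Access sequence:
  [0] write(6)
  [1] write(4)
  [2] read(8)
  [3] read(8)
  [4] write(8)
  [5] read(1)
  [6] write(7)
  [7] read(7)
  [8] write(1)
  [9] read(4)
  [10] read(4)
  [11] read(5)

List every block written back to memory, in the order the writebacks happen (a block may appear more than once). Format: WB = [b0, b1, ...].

WB = [4, 7, 1, 8]

  0 | W B6 → L0 miss [D]
  1 | W B4 → L1 miss [D]
  2 | R B8 → L2 miss [-]
  3 | R B8 → L2 hit [-]
  4 | W B8 → L2 hit [D]
  5 | R B1 → L1 miss wb→B4 [-]
  6 | W B7 → L1 miss [D]
  7 | R B7 → L1 hit [D]
  8 | W B1 → L1 miss wb→B7 [D]
  9 | R B4 → L1 miss wb→B1 [-]
  10 | R B4 → L1 hit [-]
  11 | R B5 → L2 miss wb→B8 [-]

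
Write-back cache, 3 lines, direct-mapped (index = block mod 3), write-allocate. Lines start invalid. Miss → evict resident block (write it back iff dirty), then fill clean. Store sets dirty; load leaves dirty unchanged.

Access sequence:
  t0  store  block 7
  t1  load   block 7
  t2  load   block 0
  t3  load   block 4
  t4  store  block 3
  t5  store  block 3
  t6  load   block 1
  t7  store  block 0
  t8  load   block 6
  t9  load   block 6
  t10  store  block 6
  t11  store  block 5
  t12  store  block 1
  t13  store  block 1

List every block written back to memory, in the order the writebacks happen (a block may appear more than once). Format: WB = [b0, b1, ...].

WB = [7, 3, 0]

0: W B7 → L1 miss [D]
1: R B7 → L1 hit [D]
2: R B0 → L0 miss [-]
3: R B4 → L1 miss wb→B7 [-]
4: W B3 → L0 miss [D]
5: W B3 → L0 hit [D]
6: R B1 → L1 miss [-]
7: W B0 → L0 miss wb→B3 [D]
8: R B6 → L0 miss wb→B0 [-]
9: R B6 → L0 hit [-]
10: W B6 → L0 hit [D]
11: W B5 → L2 miss [D]
12: W B1 → L1 hit [D]
13: W B1 → L1 hit [D]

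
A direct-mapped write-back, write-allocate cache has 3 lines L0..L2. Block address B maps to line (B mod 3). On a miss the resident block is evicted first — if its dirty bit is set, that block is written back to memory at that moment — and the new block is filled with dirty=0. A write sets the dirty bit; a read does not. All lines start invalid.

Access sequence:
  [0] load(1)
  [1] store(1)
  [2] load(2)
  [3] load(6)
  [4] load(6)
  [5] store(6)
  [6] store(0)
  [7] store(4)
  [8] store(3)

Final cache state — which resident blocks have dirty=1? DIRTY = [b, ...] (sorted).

DIRTY = [3, 4]

0: R B1 → L1 miss [-]
1: W B1 → L1 hit [D]
2: R B2 → L2 miss [-]
3: R B6 → L0 miss [-]
4: R B6 → L0 hit [-]
5: W B6 → L0 hit [D]
6: W B0 → L0 miss wb→B6 [D]
7: W B4 → L1 miss wb→B1 [D]
8: W B3 → L0 miss wb→B0 [D]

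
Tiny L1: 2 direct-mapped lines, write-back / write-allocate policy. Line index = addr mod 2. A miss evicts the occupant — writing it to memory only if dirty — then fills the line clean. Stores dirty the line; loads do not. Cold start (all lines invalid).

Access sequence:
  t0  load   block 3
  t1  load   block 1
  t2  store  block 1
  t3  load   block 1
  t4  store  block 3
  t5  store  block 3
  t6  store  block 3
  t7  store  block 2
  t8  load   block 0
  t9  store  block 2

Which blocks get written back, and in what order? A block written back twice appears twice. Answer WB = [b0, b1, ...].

WB = [1, 2]

0: R B3 → L1 miss [-]
1: R B1 → L1 miss [-]
2: W B1 → L1 hit [D]
3: R B1 → L1 hit [D]
4: W B3 → L1 miss wb→B1 [D]
5: W B3 → L1 hit [D]
6: W B3 → L1 hit [D]
7: W B2 → L0 miss [D]
8: R B0 → L0 miss wb→B2 [-]
9: W B2 → L0 miss [D]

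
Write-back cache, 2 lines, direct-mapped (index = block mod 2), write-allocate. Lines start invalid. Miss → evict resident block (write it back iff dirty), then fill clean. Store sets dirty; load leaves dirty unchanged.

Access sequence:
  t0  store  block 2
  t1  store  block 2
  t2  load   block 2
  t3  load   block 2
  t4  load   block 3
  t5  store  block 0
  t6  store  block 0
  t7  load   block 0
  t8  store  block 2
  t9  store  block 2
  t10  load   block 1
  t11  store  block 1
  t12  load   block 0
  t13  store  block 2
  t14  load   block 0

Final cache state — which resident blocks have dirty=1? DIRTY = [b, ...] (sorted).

DIRTY = [1]

0: W B2 -> L0 miss  d=D]
1: W B2 -> L0 hit  d=D]
2: R B2 -> L0 hit  d=D]
3: R B2 -> L0 hit  d=D]
4: R B3 -> L1 miss  d=-]
5: W B0 -> L0 miss wb->B2  d=D]
6: W B0 -> L0 hit  d=D]
7: R B0 -> L0 hit  d=D]
8: W B2 -> L0 miss wb->B0  d=D]
9: W B2 -> L0 hit  d=D]
10: R B1 -> L1 miss  d=-]
11: W B1 -> L1 hit  d=D]
12: R B0 -> L0 miss wb->B2  d=-]
13: W B2 -> L0 miss  d=D]
14: R B0 -> L0 miss wb->B2  d=-]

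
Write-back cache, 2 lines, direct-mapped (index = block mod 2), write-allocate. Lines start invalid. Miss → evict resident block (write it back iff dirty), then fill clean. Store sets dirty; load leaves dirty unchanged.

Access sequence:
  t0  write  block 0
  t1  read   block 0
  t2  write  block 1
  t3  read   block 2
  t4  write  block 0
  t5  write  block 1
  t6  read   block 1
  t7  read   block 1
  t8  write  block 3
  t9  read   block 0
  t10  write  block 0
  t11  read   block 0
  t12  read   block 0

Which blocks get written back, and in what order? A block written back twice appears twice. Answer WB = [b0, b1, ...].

  0 | W B0 → L0 miss [D]
  1 | R B0 → L0 hit [D]
  2 | W B1 → L1 miss [D]
  3 | R B2 → L0 miss wb→B0 [-]
  4 | W B0 → L0 miss [D]
  5 | W B1 → L1 hit [D]
  6 | R B1 → L1 hit [D]
  7 | R B1 → L1 hit [D]
  8 | W B3 → L1 miss wb→B1 [D]
  9 | R B0 → L0 hit [D]
  10 | W B0 → L0 hit [D]
  11 | R B0 → L0 hit [D]
  12 | R B0 → L0 hit [D]

WB = [0, 1]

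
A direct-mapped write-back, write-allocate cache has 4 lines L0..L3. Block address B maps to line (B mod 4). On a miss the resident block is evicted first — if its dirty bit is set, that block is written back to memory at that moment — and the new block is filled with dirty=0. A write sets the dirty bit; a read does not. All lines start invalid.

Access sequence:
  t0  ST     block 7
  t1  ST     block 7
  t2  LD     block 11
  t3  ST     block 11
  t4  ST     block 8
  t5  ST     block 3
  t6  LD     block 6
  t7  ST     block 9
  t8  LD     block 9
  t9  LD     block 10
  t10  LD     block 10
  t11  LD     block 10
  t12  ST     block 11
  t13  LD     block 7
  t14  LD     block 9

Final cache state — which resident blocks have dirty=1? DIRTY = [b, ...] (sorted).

0: W B7 → L3 miss [D]
1: W B7 → L3 hit [D]
2: R B11 → L3 miss wb→B7 [-]
3: W B11 → L3 hit [D]
4: W B8 → L0 miss [D]
5: W B3 → L3 miss wb→B11 [D]
6: R B6 → L2 miss [-]
7: W B9 → L1 miss [D]
8: R B9 → L1 hit [D]
9: R B10 → L2 miss [-]
10: R B10 → L2 hit [-]
11: R B10 → L2 hit [-]
12: W B11 → L3 miss wb→B3 [D]
13: R B7 → L3 miss wb→B11 [-]
14: R B9 → L1 hit [D]

DIRTY = [8, 9]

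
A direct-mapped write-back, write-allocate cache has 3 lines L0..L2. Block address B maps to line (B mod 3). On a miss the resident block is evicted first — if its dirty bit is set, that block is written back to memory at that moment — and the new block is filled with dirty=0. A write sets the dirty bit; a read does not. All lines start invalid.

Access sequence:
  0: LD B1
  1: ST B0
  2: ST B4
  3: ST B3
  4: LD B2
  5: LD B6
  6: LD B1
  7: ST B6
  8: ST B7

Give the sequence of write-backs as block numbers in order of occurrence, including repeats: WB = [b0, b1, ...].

0: R B1 → L1 miss [-]
1: W B0 → L0 miss [D]
2: W B4 → L1 miss [D]
3: W B3 → L0 miss wb→B0 [D]
4: R B2 → L2 miss [-]
5: R B6 → L0 miss wb→B3 [-]
6: R B1 → L1 miss wb→B4 [-]
7: W B6 → L0 hit [D]
8: W B7 → L1 miss [D]

WB = [0, 3, 4]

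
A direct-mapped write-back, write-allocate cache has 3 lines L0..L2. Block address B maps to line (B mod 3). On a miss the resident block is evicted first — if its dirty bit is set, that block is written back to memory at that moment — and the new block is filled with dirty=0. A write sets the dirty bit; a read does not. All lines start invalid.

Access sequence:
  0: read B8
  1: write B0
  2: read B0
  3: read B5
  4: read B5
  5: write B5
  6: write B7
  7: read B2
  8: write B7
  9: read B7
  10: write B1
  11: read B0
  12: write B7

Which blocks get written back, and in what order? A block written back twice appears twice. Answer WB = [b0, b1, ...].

WB = [5, 7, 1]

  0 | R B8 → L2 miss [-]
  1 | W B0 → L0 miss [D]
  2 | R B0 → L0 hit [D]
  3 | R B5 → L2 miss [-]
  4 | R B5 → L2 hit [-]
  5 | W B5 → L2 hit [D]
  6 | W B7 → L1 miss [D]
  7 | R B2 → L2 miss wb→B5 [-]
  8 | W B7 → L1 hit [D]
  9 | R B7 → L1 hit [D]
  10 | W B1 → L1 miss wb→B7 [D]
  11 | R B0 → L0 hit [D]
  12 | W B7 → L1 miss wb→B1 [D]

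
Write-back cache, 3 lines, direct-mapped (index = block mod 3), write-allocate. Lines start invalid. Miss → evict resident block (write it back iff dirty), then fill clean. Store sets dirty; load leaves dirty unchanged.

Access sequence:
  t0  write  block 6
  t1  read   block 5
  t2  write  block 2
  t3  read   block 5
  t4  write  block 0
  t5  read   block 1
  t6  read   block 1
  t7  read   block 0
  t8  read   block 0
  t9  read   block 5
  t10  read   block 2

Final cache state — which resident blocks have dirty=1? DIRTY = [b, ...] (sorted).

0: W B6 → L0 miss [D]
1: R B5 → L2 miss [-]
2: W B2 → L2 miss [D]
3: R B5 → L2 miss wb→B2 [-]
4: W B0 → L0 miss wb→B6 [D]
5: R B1 → L1 miss [-]
6: R B1 → L1 hit [-]
7: R B0 → L0 hit [D]
8: R B0 → L0 hit [D]
9: R B5 → L2 hit [-]
10: R B2 → L2 miss [-]

DIRTY = [0]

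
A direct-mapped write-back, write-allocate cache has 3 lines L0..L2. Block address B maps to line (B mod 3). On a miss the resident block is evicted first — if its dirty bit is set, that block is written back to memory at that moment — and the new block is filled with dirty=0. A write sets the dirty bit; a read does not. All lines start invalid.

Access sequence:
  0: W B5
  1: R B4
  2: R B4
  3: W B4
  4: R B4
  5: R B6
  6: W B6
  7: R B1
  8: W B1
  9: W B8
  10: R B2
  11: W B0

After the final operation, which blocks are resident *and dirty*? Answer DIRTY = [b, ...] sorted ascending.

DIRTY = [0, 1]

0: W B5 → L2 miss [D]
1: R B4 → L1 miss [-]
2: R B4 → L1 hit [-]
3: W B4 → L1 hit [D]
4: R B4 → L1 hit [D]
5: R B6 → L0 miss [-]
6: W B6 → L0 hit [D]
7: R B1 → L1 miss wb→B4 [-]
8: W B1 → L1 hit [D]
9: W B8 → L2 miss wb→B5 [D]
10: R B2 → L2 miss wb→B8 [-]
11: W B0 → L0 miss wb→B6 [D]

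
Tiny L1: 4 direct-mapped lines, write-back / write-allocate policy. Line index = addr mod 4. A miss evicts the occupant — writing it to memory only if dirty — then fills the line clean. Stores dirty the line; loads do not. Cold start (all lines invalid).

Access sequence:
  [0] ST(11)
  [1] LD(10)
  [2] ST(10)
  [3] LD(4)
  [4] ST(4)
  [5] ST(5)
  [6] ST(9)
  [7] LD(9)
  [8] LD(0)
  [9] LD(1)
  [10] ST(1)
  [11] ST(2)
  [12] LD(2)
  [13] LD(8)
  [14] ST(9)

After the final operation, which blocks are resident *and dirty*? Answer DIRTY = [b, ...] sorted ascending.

DIRTY = [2, 9, 11]

  0 | W B11 → L3 miss [D]
  1 | R B10 → L2 miss [-]
  2 | W B10 → L2 hit [D]
  3 | R B4 → L0 miss [-]
  4 | W B4 → L0 hit [D]
  5 | W B5 → L1 miss [D]
  6 | W B9 → L1 miss wb→B5 [D]
  7 | R B9 → L1 hit [D]
  8 | R B0 → L0 miss wb→B4 [-]
  9 | R B1 → L1 miss wb→B9 [-]
  10 | W B1 → L1 hit [D]
  11 | W B2 → L2 miss wb→B10 [D]
  12 | R B2 → L2 hit [D]
  13 | R B8 → L0 miss [-]
  14 | W B9 → L1 miss wb→B1 [D]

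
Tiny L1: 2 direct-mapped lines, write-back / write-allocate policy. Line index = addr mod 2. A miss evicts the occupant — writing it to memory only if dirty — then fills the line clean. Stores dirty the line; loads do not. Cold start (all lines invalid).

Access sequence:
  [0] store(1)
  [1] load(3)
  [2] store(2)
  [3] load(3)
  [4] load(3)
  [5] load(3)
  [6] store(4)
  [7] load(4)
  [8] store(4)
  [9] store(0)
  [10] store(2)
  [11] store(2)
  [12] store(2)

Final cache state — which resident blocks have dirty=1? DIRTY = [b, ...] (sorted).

  0 | W B1 → L1 miss [D]
  1 | R B3 → L1 miss wb→B1 [-]
  2 | W B2 → L0 miss [D]
  3 | R B3 → L1 hit [-]
  4 | R B3 → L1 hit [-]
  5 | R B3 → L1 hit [-]
  6 | W B4 → L0 miss wb→B2 [D]
  7 | R B4 → L0 hit [D]
  8 | W B4 → L0 hit [D]
  9 | W B0 → L0 miss wb→B4 [D]
  10 | W B2 → L0 miss wb→B0 [D]
  11 | W B2 → L0 hit [D]
  12 | W B2 → L0 hit [D]

DIRTY = [2]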